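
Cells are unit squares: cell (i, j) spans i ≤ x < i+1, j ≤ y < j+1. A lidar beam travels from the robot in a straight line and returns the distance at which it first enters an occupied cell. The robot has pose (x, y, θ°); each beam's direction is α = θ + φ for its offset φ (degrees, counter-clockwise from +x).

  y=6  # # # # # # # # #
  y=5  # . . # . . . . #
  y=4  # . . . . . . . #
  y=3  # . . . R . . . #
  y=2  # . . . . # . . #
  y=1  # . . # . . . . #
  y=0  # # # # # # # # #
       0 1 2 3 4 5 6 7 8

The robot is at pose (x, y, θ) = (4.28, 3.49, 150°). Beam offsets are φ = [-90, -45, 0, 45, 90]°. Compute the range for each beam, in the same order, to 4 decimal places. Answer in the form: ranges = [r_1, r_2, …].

beam 1: φ=-90°, α=60°
  d=(0.5000,0.8660)  start (4,3)  tX=1.4400 tY=0.5889  stride 1/|dx|=2.0000 1/|dy|=1.1547
    cross y-line → (4,4), t=0.5889
    cross x-line → (5,4), t=1.4400
    cross y-line → (5,5), t=1.7436
    cross y-line → (5,6), t=2.8983 (wall)
  → r_1 = 2.8983
beam 2: φ=-45°, α=105°
  d=(-0.2588,0.9659)  start (4,3)  tX=1.0818 tY=0.5280  stride 1/|dx|=3.8637 1/|dy|=1.0353
    cross y-line → (4,4), t=0.5280
    cross x-line → (3,4), t=1.0818
    cross y-line → (3,5), t=1.5633 (wall)
  → r_2 = 1.5633
beam 3: φ=0°, α=150°
  d=(-0.8660,0.5000)  start (4,3)  tX=0.3233 tY=1.0200  stride 1/|dx|=1.1547 1/|dy|=2.0000
    cross x-line → (3,3), t=0.3233
    cross y-line → (3,4), t=1.0200
    cross x-line → (2,4), t=1.4780
    cross x-line → (1,4), t=2.6327
    cross y-line → (1,5), t=3.0200
    cross x-line → (0,5), t=3.7874 (wall)
  → r_3 = 3.7874
beam 4: φ=45°, α=195°
  d=(-0.9659,-0.2588)  start (4,3)  tX=0.2899 tY=1.8932  stride 1/|dx|=1.0353 1/|dy|=3.8637
    cross x-line → (3,3), t=0.2899
    cross x-line → (2,3), t=1.3252
    cross y-line → (2,2), t=1.8932
    cross x-line → (1,2), t=2.3604
    cross x-line → (0,2), t=3.3957 (wall)
  → r_4 = 3.3957
beam 5: φ=90°, α=240°
  d=(-0.5000,-0.8660)  start (4,3)  tX=0.5600 tY=0.5658  stride 1/|dx|=2.0000 1/|dy|=1.1547
    cross x-line → (3,3), t=0.5600
    cross y-line → (3,2), t=0.5658
    cross y-line → (3,1), t=1.7205 (wall)
  → r_5 = 1.7205

ranges = [2.8983, 1.5633, 3.7874, 3.3957, 1.7205]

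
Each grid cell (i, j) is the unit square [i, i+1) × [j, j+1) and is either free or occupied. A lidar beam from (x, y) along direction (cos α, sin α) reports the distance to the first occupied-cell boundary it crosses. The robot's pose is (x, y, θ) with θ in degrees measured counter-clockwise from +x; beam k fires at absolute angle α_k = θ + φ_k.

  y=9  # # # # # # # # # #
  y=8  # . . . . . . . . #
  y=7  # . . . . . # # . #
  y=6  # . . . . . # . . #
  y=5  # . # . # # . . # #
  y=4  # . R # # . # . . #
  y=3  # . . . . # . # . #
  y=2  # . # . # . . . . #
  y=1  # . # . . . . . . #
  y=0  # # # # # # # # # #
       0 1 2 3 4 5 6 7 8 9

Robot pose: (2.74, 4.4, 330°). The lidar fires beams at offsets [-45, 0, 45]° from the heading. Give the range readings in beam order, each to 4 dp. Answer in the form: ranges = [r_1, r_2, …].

ranges = [3.5199, 0.3002, 0.2692]

beam 1: φ=-45°, α=285°
  d=(0.2588,-0.9659)  start (2,4)  tX=1.0046 tY=0.4141  stride 1/|dx|=3.8637 1/|dy|=1.0353
    cross y-line → (2,3), t=0.4141
    cross x-line → (3,3), t=1.0046
    cross y-line → (3,2), t=1.4494
    cross y-line → (3,1), t=2.4847
    cross y-line → (3,0), t=3.5199 (wall)
  → r_1 = 3.5199
beam 2: φ=0°, α=330°
  d=(0.8660,-0.5000)  start (2,4)  tX=0.3002 tY=0.8000  stride 1/|dx|=1.1547 1/|dy|=2.0000
    cross x-line → (3,4), t=0.3002 (wall)
  → r_2 = 0.3002
beam 3: φ=45°, α=15°
  d=(0.9659,0.2588)  start (2,4)  tX=0.2692 tY=2.3182  stride 1/|dx|=1.0353 1/|dy|=3.8637
    cross x-line → (3,4), t=0.2692 (wall)
  → r_3 = 0.2692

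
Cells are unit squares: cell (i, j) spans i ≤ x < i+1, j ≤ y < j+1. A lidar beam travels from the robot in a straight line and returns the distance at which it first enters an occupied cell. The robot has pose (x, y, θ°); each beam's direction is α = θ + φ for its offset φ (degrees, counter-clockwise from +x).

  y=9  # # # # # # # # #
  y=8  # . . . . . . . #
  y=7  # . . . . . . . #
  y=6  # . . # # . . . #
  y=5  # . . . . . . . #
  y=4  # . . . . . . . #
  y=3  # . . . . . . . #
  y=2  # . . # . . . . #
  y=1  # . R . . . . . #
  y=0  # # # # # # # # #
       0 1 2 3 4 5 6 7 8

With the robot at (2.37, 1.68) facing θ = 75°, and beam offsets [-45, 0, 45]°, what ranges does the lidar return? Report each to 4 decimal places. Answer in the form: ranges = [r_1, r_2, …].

beam 1: φ=-45°, α=30°
  dir = (cos 30°, sin 30°) = (0.8660, 0.5000); from cell (2,1)
  next x-line at t=0.7275, next y-line at t=0.6400; Δt_x=1.1547, Δt_y=2.0000
    y: enter (2,2) at t=0.6400
    x: enter (3,2) at t=0.7275 ← occupied
  → r_1 = 0.7275
beam 2: φ=0°, α=75°
  dir = (cos 75°, sin 75°) = (0.2588, 0.9659); from cell (2,1)
  next x-line at t=2.4341, next y-line at t=0.3313; Δt_x=3.8637, Δt_y=1.0353
    y: enter (2,2) at t=0.3313
    y: enter (2,3) at t=1.3666
    y: enter (2,4) at t=2.4018
    x: enter (3,4) at t=2.4341
    y: enter (3,5) at t=3.4371
    y: enter (3,6) at t=4.4724 ← occupied
  → r_2 = 4.4724
beam 3: φ=45°, α=120°
  dir = (cos 120°, sin 120°) = (-0.5000, 0.8660); from cell (2,1)
  next x-line at t=0.7400, next y-line at t=0.3695; Δt_x=2.0000, Δt_y=1.1547
    y: enter (2,2) at t=0.3695
    x: enter (1,2) at t=0.7400
    y: enter (1,3) at t=1.5242
    y: enter (1,4) at t=2.6789
    x: enter (0,4) at t=2.7400 ← occupied
  → r_3 = 2.7400

ranges = [0.7275, 4.4724, 2.7400]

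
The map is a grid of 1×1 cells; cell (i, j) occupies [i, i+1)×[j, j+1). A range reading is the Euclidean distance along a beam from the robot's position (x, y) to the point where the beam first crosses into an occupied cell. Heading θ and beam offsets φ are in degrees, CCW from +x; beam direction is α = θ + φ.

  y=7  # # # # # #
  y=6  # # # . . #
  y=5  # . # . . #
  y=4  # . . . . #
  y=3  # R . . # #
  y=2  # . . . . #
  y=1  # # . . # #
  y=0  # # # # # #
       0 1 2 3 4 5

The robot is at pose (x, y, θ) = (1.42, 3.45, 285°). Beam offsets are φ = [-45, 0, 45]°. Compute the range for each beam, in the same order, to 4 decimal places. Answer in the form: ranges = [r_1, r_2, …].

ranges = [0.8400, 1.5012, 2.9791]

beam 1: φ=-45°, α=240°
  cosα=-0.5000 sinα=-0.8660 | (1,3) | tMaxX 0.8400 tMaxY 0.5196 | tΔX 2.0000 tΔY 1.1547
    t=0.5196 [y] (1,2)
    t=0.8400 [x] (0,2) — stop
  → r_1 = 0.8400
beam 2: φ=0°, α=285°
  cosα=0.2588 sinα=-0.9659 | (1,3) | tMaxX 2.2409 tMaxY 0.4659 | tΔX 3.8637 tΔY 1.0353
    t=0.4659 [y] (1,2)
    t=1.5012 [y] (1,1) — stop
  → r_2 = 1.5012
beam 3: φ=45°, α=330°
  cosα=0.8660 sinα=-0.5000 | (1,3) | tMaxX 0.6697 tMaxY 0.9000 | tΔX 1.1547 tΔY 2.0000
    t=0.6697 [x] (2,3)
    t=0.9000 [y] (2,2)
    t=1.8244 [x] (3,2)
    t=2.9000 [y] (3,1)
    t=2.9791 [x] (4,1) — stop
  → r_3 = 2.9791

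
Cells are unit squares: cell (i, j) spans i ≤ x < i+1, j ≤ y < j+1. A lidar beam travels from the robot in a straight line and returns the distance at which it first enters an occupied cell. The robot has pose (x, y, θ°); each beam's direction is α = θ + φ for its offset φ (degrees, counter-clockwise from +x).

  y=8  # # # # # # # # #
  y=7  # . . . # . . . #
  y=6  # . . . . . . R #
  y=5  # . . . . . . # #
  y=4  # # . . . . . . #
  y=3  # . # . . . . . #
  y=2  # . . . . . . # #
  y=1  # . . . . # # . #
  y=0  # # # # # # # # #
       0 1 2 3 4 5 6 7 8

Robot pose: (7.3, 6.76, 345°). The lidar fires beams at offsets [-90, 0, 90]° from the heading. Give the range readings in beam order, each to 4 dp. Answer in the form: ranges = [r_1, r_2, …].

ranges = [0.7868, 0.7247, 1.2837]

beam 1: φ=-90°, α=255°
  d=(-0.2588,-0.9659)  start (7,6)  tX=1.1591 tY=0.7868  stride 1/|dx|=3.8637 1/|dy|=1.0353
    cross y-line → (7,5), t=0.7868 (wall)
  → r_1 = 0.7868
beam 2: φ=0°, α=345°
  d=(0.9659,-0.2588)  start (7,6)  tX=0.7247 tY=2.9364  stride 1/|dx|=1.0353 1/|dy|=3.8637
    cross x-line → (8,6), t=0.7247 (wall)
  → r_2 = 0.7247
beam 3: φ=90°, α=75°
  d=(0.2588,0.9659)  start (7,6)  tX=2.7046 tY=0.2485  stride 1/|dx|=3.8637 1/|dy|=1.0353
    cross y-line → (7,7), t=0.2485
    cross y-line → (7,8), t=1.2837 (wall)
  → r_3 = 1.2837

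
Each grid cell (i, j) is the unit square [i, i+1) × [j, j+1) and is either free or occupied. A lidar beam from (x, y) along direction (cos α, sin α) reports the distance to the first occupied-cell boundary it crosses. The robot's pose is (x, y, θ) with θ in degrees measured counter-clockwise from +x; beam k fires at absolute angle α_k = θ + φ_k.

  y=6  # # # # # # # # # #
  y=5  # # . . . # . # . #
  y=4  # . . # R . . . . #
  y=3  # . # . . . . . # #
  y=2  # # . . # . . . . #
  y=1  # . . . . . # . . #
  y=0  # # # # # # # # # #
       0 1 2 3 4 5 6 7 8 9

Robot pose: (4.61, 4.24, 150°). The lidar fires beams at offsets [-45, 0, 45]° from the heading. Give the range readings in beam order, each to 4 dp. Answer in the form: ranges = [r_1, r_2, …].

beam 1: φ=-45°, α=105°
  cosα=-0.2588 sinα=0.9659 | (4,4) | tMaxX 2.3569 tMaxY 0.7868 | tΔX 3.8637 tΔY 1.0353
    t=0.7868 [y] (4,5)
    t=1.8221 [y] (4,6) — stop
  → r_1 = 1.8221
beam 2: φ=0°, α=150°
  cosα=-0.8660 sinα=0.5000 | (4,4) | tMaxX 0.7044 tMaxY 1.5200 | tΔX 1.1547 tΔY 2.0000
    t=0.7044 [x] (3,4) — stop
  → r_2 = 0.7044
beam 3: φ=45°, α=195°
  cosα=-0.9659 sinα=-0.2588 | (4,4) | tMaxX 0.6315 tMaxY 0.9273 | tΔX 1.0353 tΔY 3.8637
    t=0.6315 [x] (3,4) — stop
  → r_3 = 0.6315

ranges = [1.8221, 0.7044, 0.6315]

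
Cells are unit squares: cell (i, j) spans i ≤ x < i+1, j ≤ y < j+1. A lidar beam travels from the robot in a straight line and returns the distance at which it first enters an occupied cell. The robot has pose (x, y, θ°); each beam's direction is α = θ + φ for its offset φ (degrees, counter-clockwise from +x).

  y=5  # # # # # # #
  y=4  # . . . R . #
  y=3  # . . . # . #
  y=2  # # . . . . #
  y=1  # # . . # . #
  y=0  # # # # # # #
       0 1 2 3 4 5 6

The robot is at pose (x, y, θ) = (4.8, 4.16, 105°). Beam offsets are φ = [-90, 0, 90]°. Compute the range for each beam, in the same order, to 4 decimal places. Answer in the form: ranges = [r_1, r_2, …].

ranges = [1.2423, 0.8696, 0.6182]

beam 1: φ=-90°, α=15°
  cosα=0.9659 sinα=0.2588 | (4,4) | tMaxX 0.2071 tMaxY 3.2455 | tΔX 1.0353 tΔY 3.8637
    t=0.2071 [x] (5,4)
    t=1.2423 [x] (6,4) — stop
  → r_1 = 1.2423
beam 2: φ=0°, α=105°
  cosα=-0.2588 sinα=0.9659 | (4,4) | tMaxX 3.0910 tMaxY 0.8696 | tΔX 3.8637 tΔY 1.0353
    t=0.8696 [y] (4,5) — stop
  → r_2 = 0.8696
beam 3: φ=90°, α=195°
  cosα=-0.9659 sinα=-0.2588 | (4,4) | tMaxX 0.8282 tMaxY 0.6182 | tΔX 1.0353 tΔY 3.8637
    t=0.6182 [y] (4,3) — stop
  → r_3 = 0.6182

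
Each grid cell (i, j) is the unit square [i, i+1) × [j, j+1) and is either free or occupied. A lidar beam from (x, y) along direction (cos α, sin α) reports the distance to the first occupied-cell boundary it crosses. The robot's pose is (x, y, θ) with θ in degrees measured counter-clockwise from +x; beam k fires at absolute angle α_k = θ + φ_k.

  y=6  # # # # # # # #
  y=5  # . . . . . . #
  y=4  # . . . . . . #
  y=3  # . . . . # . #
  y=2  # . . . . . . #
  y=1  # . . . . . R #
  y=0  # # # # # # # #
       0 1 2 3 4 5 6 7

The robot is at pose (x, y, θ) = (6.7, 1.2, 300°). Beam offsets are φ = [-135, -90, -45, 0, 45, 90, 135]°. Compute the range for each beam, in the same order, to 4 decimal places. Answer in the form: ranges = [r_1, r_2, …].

ranges = [5.9011, 0.4000, 0.2071, 0.2309, 0.3106, 0.3464, 1.1591]

beam 1: φ=-135°, α=165°
  direction (-0.9659, 0.2588); cell (6,1); t to first gridline: x 0.7247, y 3.0910 (then +1.0353 / +3.8637)
    (5,1) via x @ 0.7247
    (4,1) via x @ 1.7600
    (3,1) via x @ 2.7952
    (3,2) via y @ 3.0910
    (2,2) via x @ 3.8305
    (1,2) via x @ 4.8658
    (0,2) via x @ 5.9011  # hit
  → r_1 = 5.9011
beam 2: φ=-90°, α=210°
  direction (-0.8660, -0.5000); cell (6,1); t to first gridline: x 0.8083, y 0.4000 (then +1.1547 / +2.0000)
    (6,0) via y @ 0.4000  # hit
  → r_2 = 0.4000
beam 3: φ=-45°, α=255°
  direction (-0.2588, -0.9659); cell (6,1); t to first gridline: x 2.7046, y 0.2071 (then +3.8637 / +1.0353)
    (6,0) via y @ 0.2071  # hit
  → r_3 = 0.2071
beam 4: φ=0°, α=300°
  direction (0.5000, -0.8660); cell (6,1); t to first gridline: x 0.6000, y 0.2309 (then +2.0000 / +1.1547)
    (6,0) via y @ 0.2309  # hit
  → r_4 = 0.2309
beam 5: φ=45°, α=345°
  direction (0.9659, -0.2588); cell (6,1); t to first gridline: x 0.3106, y 0.7727 (then +1.0353 / +3.8637)
    (7,1) via x @ 0.3106  # hit
  → r_5 = 0.3106
beam 6: φ=90°, α=30°
  direction (0.8660, 0.5000); cell (6,1); t to first gridline: x 0.3464, y 1.6000 (then +1.1547 / +2.0000)
    (7,1) via x @ 0.3464  # hit
  → r_6 = 0.3464
beam 7: φ=135°, α=75°
  direction (0.2588, 0.9659); cell (6,1); t to first gridline: x 1.1591, y 0.8282 (then +3.8637 / +1.0353)
    (6,2) via y @ 0.8282
    (7,2) via x @ 1.1591  # hit
  → r_7 = 1.1591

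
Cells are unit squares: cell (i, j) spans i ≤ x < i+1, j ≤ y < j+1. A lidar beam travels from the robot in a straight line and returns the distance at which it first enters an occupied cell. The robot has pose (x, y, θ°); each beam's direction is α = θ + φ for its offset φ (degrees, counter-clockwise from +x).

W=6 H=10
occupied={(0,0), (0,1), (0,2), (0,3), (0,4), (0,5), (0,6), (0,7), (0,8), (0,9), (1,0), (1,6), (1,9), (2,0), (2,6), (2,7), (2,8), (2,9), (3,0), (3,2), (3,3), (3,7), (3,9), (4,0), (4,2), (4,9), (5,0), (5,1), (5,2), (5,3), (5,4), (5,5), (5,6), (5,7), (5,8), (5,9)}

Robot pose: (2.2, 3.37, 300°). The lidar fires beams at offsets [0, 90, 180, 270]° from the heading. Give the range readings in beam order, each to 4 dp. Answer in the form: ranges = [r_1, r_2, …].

ranges = [2.7366, 0.9238, 2.4000, 1.3856]

beam 1: φ=0°, α=300°
  d=(0.5000,-0.8660)  start (2,3)  tX=1.6000 tY=0.4272  stride 1/|dx|=2.0000 1/|dy|=1.1547
    cross y-line → (2,2), t=0.4272
    cross y-line → (2,1), t=1.5819
    cross x-line → (3,1), t=1.6000
    cross y-line → (3,0), t=2.7366 (wall)
  → r_1 = 2.7366
beam 2: φ=90°, α=30°
  d=(0.8660,0.5000)  start (2,3)  tX=0.9238 tY=1.2600  stride 1/|dx|=1.1547 1/|dy|=2.0000
    cross x-line → (3,3), t=0.9238 (wall)
  → r_2 = 0.9238
beam 3: φ=180°, α=120°
  d=(-0.5000,0.8660)  start (2,3)  tX=0.4000 tY=0.7275  stride 1/|dx|=2.0000 1/|dy|=1.1547
    cross x-line → (1,3), t=0.4000
    cross y-line → (1,4), t=0.7275
    cross y-line → (1,5), t=1.8822
    cross x-line → (0,5), t=2.4000 (wall)
  → r_3 = 2.4000
beam 4: φ=270°, α=210°
  d=(-0.8660,-0.5000)  start (2,3)  tX=0.2309 tY=0.7400  stride 1/|dx|=1.1547 1/|dy|=2.0000
    cross x-line → (1,3), t=0.2309
    cross y-line → (1,2), t=0.7400
    cross x-line → (0,2), t=1.3856 (wall)
  → r_4 = 1.3856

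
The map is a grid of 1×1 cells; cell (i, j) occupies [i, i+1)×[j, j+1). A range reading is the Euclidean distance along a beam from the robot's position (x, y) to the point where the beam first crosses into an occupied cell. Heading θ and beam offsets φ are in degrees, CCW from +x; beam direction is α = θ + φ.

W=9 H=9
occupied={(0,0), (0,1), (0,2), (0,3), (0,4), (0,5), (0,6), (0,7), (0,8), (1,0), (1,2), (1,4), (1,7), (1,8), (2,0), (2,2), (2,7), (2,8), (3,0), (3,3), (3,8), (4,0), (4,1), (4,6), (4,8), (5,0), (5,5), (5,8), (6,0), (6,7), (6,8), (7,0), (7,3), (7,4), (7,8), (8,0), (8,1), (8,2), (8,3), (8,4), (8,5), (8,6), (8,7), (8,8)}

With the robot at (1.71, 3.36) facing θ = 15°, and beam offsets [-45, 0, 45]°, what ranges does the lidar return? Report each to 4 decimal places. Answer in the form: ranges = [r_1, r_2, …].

ranges = [0.7200, 1.3355, 5.3578]

beam 1: φ=-45°, α=330°
  dir = (cos 330°, sin 330°) = (0.8660, -0.5000); from cell (1,3)
  next x-line at t=0.3349, next y-line at t=0.7200; Δt_x=1.1547, Δt_y=2.0000
    x: enter (2,3) at t=0.3349
    y: enter (2,2) at t=0.7200 ← occupied
  → r_1 = 0.7200
beam 2: φ=0°, α=15°
  dir = (cos 15°, sin 15°) = (0.9659, 0.2588); from cell (1,3)
  next x-line at t=0.3002, next y-line at t=2.4728; Δt_x=1.0353, Δt_y=3.8637
    x: enter (2,3) at t=0.3002
    x: enter (3,3) at t=1.3355 ← occupied
  → r_2 = 1.3355
beam 3: φ=45°, α=60°
  dir = (cos 60°, sin 60°) = (0.5000, 0.8660); from cell (1,3)
  next x-line at t=0.5800, next y-line at t=0.7390; Δt_x=2.0000, Δt_y=1.1547
    x: enter (2,3) at t=0.5800
    y: enter (2,4) at t=0.7390
    y: enter (2,5) at t=1.8937
    x: enter (3,5) at t=2.5800
    y: enter (3,6) at t=3.0484
    y: enter (3,7) at t=4.2031
    x: enter (4,7) at t=4.5800
    y: enter (4,8) at t=5.3578 ← occupied
  → r_3 = 5.3578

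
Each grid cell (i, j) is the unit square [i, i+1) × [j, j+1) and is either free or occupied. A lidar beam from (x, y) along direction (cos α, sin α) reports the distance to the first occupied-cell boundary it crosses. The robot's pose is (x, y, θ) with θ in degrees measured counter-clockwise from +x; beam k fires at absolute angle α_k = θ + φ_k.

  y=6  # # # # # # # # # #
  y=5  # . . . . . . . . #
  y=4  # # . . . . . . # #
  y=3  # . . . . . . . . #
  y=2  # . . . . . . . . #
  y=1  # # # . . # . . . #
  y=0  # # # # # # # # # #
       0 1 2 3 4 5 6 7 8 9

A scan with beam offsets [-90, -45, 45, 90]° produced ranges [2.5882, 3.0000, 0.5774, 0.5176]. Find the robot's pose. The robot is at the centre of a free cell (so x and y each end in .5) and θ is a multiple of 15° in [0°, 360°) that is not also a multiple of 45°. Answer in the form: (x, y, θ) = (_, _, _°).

Enumerate (i+0.5, j+0.5, θ) over the 35 free cells and 16 admissible headings. For each, cast all 4 beams and compare to the given ranges.
  (4.5, 5.5, 75°): beam 1 = 3.6235 ≠ 2.5882 ✗
  (1.5, 5.5, 30°): beam 1 = 0.5774 ≠ 2.5882 ✗
  (7.5, 4.5, 255°): beam 1 = 5.7956 ≠ 2.5882 ✗
  (6.5, 4.5, 30°): beam 1 = 4.0415 ≠ 2.5882 ✗
  (6.5, 4.5, 240°): beam 1 = 3.0000 ≠ 2.5882 ✗
  …
  (6.5, 1.5, 105°): r_1=2.5882, r_2=3.0000, r_3=0.5774, r_4=0.5176 — all match ✓
Unique over the lattice → pose = (6.5, 1.5, 105°).

(x, y, θ) = (6.5, 1.5, 105°)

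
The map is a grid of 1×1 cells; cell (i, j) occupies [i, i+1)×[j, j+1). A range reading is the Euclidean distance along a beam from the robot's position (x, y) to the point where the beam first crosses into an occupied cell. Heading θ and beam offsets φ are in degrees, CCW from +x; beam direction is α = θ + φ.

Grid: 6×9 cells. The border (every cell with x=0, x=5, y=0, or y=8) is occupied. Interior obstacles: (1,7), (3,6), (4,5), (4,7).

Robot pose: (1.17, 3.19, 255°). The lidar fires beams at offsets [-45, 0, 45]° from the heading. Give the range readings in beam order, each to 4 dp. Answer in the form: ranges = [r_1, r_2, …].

ranges = [0.1963, 0.6568, 2.5288]

beam 1: φ=-45°, α=210°
  dir = (cos 210°, sin 210°) = (-0.8660, -0.5000); from cell (1,3)
  next x-line at t=0.1963, next y-line at t=0.3800; Δt_x=1.1547, Δt_y=2.0000
    x: enter (0,3) at t=0.1963 ← occupied
  → r_1 = 0.1963
beam 2: φ=0°, α=255°
  dir = (cos 255°, sin 255°) = (-0.2588, -0.9659); from cell (1,3)
  next x-line at t=0.6568, next y-line at t=0.1967; Δt_x=3.8637, Δt_y=1.0353
    y: enter (1,2) at t=0.1967
    x: enter (0,2) at t=0.6568 ← occupied
  → r_2 = 0.6568
beam 3: φ=45°, α=300°
  dir = (cos 300°, sin 300°) = (0.5000, -0.8660); from cell (1,3)
  next x-line at t=1.6600, next y-line at t=0.2194; Δt_x=2.0000, Δt_y=1.1547
    y: enter (1,2) at t=0.2194
    y: enter (1,1) at t=1.3741
    x: enter (2,1) at t=1.6600
    y: enter (2,0) at t=2.5288 ← occupied
  → r_3 = 2.5288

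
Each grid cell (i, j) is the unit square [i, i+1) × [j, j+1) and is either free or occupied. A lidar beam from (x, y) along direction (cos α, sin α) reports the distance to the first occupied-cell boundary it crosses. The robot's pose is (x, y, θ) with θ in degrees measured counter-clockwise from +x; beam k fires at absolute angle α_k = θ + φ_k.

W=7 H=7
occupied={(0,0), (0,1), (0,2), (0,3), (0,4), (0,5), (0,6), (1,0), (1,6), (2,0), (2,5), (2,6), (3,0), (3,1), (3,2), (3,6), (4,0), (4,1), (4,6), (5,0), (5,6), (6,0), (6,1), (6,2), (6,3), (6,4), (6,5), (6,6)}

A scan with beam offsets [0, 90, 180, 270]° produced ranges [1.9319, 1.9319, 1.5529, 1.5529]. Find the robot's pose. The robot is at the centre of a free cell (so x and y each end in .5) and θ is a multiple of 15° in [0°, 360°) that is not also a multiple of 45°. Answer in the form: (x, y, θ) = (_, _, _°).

(x, y, θ) = (4.5, 4.5, 165°)

The pose lattice has 21·16 = 336 candidates. Test each by forward raycasting.
  (4.5, 3.5, 165°): beam 1 = 3.6235 ≠ 1.9319 ✗
  (4.5, 2.5, 285°): beam 1 = 0.5176 ≠ 1.9319 ✗
  (5.5, 4.5, 120°): beam 1 = 1.7321 ≠ 1.9319 ✗
  (3.5, 4.5, 30°): beam 1 = 2.8868 ≠ 1.9319 ✗
  …
  (4.5, 4.5, 165°): r_1=1.9319, r_2=1.9319, r_3=1.5529, r_4=1.5529 — all match ✓
Only this pose fits every beam.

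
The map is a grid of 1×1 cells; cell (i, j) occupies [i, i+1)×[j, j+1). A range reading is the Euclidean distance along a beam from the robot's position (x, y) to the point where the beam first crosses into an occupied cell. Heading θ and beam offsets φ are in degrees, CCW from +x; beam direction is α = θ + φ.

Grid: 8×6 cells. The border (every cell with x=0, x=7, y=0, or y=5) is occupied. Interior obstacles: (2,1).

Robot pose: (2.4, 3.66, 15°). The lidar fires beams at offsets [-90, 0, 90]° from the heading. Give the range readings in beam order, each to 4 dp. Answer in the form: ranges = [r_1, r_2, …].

beam 1: φ=-90°, α=285°
  d=(0.2588,-0.9659)  start (2,3)  tX=2.3182 tY=0.6833  stride 1/|dx|=3.8637 1/|dy|=1.0353
    cross y-line → (2,2), t=0.6833
    cross y-line → (2,1), t=1.7186 (wall)
  → r_1 = 1.7186
beam 2: φ=0°, α=15°
  d=(0.9659,0.2588)  start (2,3)  tX=0.6212 tY=1.3137  stride 1/|dx|=1.0353 1/|dy|=3.8637
    cross x-line → (3,3), t=0.6212
    cross y-line → (3,4), t=1.3137
    cross x-line → (4,4), t=1.6564
    cross x-line → (5,4), t=2.6917
    cross x-line → (6,4), t=3.7270
    cross x-line → (7,4), t=4.7623 (wall)
  → r_2 = 4.7623
beam 3: φ=90°, α=105°
  d=(-0.2588,0.9659)  start (2,3)  tX=1.5455 tY=0.3520  stride 1/|dx|=3.8637 1/|dy|=1.0353
    cross y-line → (2,4), t=0.3520
    cross y-line → (2,5), t=1.3873 (wall)
  → r_3 = 1.3873

ranges = [1.7186, 4.7623, 1.3873]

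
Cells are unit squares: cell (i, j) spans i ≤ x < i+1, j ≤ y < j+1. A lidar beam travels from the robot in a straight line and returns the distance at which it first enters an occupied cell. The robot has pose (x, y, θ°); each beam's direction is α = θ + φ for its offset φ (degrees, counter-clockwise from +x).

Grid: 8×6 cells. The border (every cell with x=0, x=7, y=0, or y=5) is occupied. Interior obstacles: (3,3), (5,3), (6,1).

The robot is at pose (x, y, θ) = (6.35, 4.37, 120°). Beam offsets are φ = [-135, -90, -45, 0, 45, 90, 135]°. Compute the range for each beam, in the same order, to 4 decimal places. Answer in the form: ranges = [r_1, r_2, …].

beam 1: φ=-135°, α=345°
  d=(0.9659,-0.2588)  start (6,4)  tX=0.6729 tY=1.4296  stride 1/|dx|=1.0353 1/|dy|=3.8637
    cross x-line → (7,4), t=0.6729 (wall)
  → r_1 = 0.6729
beam 2: φ=-90°, α=30°
  d=(0.8660,0.5000)  start (6,4)  tX=0.7506 tY=1.2600  stride 1/|dx|=1.1547 1/|dy|=2.0000
    cross x-line → (7,4), t=0.7506 (wall)
  → r_2 = 0.7506
beam 3: φ=-45°, α=75°
  d=(0.2588,0.9659)  start (6,4)  tX=2.5114 tY=0.6522  stride 1/|dx|=3.8637 1/|dy|=1.0353
    cross y-line → (6,5), t=0.6522 (wall)
  → r_3 = 0.6522
beam 4: φ=0°, α=120°
  d=(-0.5000,0.8660)  start (6,4)  tX=0.7000 tY=0.7275  stride 1/|dx|=2.0000 1/|dy|=1.1547
    cross x-line → (5,4), t=0.7000
    cross y-line → (5,5), t=0.7275 (wall)
  → r_4 = 0.7275
beam 5: φ=45°, α=165°
  d=(-0.9659,0.2588)  start (6,4)  tX=0.3623 tY=2.4341  stride 1/|dx|=1.0353 1/|dy|=3.8637
    cross x-line → (5,4), t=0.3623
    cross x-line → (4,4), t=1.3976
    cross x-line → (3,4), t=2.4329
    cross y-line → (3,5), t=2.4341 (wall)
  → r_5 = 2.4341
beam 6: φ=90°, α=210°
  d=(-0.8660,-0.5000)  start (6,4)  tX=0.4041 tY=0.7400  stride 1/|dx|=1.1547 1/|dy|=2.0000
    cross x-line → (5,4), t=0.4041
    cross y-line → (5,3), t=0.7400 (wall)
  → r_6 = 0.7400
beam 7: φ=135°, α=255°
  d=(-0.2588,-0.9659)  start (6,4)  tX=1.3523 tY=0.3831  stride 1/|dx|=3.8637 1/|dy|=1.0353
    cross y-line → (6,3), t=0.3831
    cross x-line → (5,3), t=1.3523 (wall)
  → r_7 = 1.3523

ranges = [0.6729, 0.7506, 0.6522, 0.7275, 2.4341, 0.7400, 1.3523]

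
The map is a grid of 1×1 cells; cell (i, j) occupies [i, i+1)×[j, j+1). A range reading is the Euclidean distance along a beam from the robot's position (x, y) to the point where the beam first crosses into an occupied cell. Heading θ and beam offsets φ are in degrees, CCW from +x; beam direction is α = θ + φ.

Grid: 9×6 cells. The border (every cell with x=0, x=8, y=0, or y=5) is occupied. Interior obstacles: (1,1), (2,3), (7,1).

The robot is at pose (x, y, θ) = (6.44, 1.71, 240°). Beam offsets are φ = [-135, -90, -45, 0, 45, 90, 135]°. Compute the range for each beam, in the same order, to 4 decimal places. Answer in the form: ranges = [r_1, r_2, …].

beam 1: φ=-135°, α=105°
  cosα=-0.2588 sinα=0.9659 | (6,1) | tMaxX 1.7000 tMaxY 0.3002 | tΔX 3.8637 tΔY 1.0353
    t=0.3002 [y] (6,2)
    t=1.3355 [y] (6,3)
    t=1.7000 [x] (5,3)
    t=2.3708 [y] (5,4)
    t=3.4061 [y] (5,5) — stop
  → r_1 = 3.4061
beam 2: φ=-90°, α=150°
  cosα=-0.8660 sinα=0.5000 | (6,1) | tMaxX 0.5081 tMaxY 0.5800 | tΔX 1.1547 tΔY 2.0000
    t=0.5081 [x] (5,1)
    t=0.5800 [y] (5,2)
    t=1.6628 [x] (4,2)
    t=2.5800 [y] (4,3)
    t=2.8175 [x] (3,3)
    t=3.9722 [x] (2,3) — stop
  → r_2 = 3.9722
beam 3: φ=-45°, α=195°
  cosα=-0.9659 sinα=-0.2588 | (6,1) | tMaxX 0.4555 tMaxY 2.7432 | tΔX 1.0353 tΔY 3.8637
    t=0.4555 [x] (5,1)
    t=1.4908 [x] (4,1)
    t=2.5261 [x] (3,1)
    t=2.7432 [y] (3,0) — stop
  → r_3 = 2.7432
beam 4: φ=0°, α=240°
  cosα=-0.5000 sinα=-0.8660 | (6,1) | tMaxX 0.8800 tMaxY 0.8198 | tΔX 2.0000 tΔY 1.1547
    t=0.8198 [y] (6,0) — stop
  → r_4 = 0.8198
beam 5: φ=45°, α=285°
  cosα=0.2588 sinα=-0.9659 | (6,1) | tMaxX 2.1637 tMaxY 0.7350 | tΔX 3.8637 tΔY 1.0353
    t=0.7350 [y] (6,0) — stop
  → r_5 = 0.7350
beam 6: φ=90°, α=330°
  cosα=0.8660 sinα=-0.5000 | (6,1) | tMaxX 0.6466 tMaxY 1.4200 | tΔX 1.1547 tΔY 2.0000
    t=0.6466 [x] (7,1) — stop
  → r_6 = 0.6466
beam 7: φ=135°, α=15°
  cosα=0.9659 sinα=0.2588 | (6,1) | tMaxX 0.5798 tMaxY 1.1205 | tΔX 1.0353 tΔY 3.8637
    t=0.5798 [x] (7,1) — stop
  → r_7 = 0.5798

ranges = [3.4061, 3.9722, 2.7432, 0.8198, 0.7350, 0.6466, 0.5798]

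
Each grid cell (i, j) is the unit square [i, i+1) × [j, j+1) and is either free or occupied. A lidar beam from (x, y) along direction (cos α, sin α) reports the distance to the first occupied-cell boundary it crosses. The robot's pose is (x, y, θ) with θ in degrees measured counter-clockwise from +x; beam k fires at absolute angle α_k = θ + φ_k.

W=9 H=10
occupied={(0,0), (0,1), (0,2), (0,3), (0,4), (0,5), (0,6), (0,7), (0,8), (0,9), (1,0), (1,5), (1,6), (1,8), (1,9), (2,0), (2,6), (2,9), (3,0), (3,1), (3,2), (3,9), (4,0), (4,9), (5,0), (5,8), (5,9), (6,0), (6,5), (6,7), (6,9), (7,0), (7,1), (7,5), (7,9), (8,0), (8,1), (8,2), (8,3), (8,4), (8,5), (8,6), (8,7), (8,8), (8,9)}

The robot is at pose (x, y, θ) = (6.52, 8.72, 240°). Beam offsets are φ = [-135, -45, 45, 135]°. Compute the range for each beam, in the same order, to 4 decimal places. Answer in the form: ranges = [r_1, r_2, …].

ranges = [0.2899, 0.5383, 0.7454, 1.0818]

beam 1: φ=-135°, α=105°
  dir = (cos 105°, sin 105°) = (-0.2588, 0.9659); from cell (6,8)
  next x-line at t=2.0091, next y-line at t=0.2899; Δt_x=3.8637, Δt_y=1.0353
    y: enter (6,9) at t=0.2899 ← occupied
  → r_1 = 0.2899
beam 2: φ=-45°, α=195°
  dir = (cos 195°, sin 195°) = (-0.9659, -0.2588); from cell (6,8)
  next x-line at t=0.5383, next y-line at t=2.7819; Δt_x=1.0353, Δt_y=3.8637
    x: enter (5,8) at t=0.5383 ← occupied
  → r_2 = 0.5383
beam 3: φ=45°, α=285°
  dir = (cos 285°, sin 285°) = (0.2588, -0.9659); from cell (6,8)
  next x-line at t=1.8546, next y-line at t=0.7454; Δt_x=3.8637, Δt_y=1.0353
    y: enter (6,7) at t=0.7454 ← occupied
  → r_3 = 0.7454
beam 4: φ=135°, α=15°
  dir = (cos 15°, sin 15°) = (0.9659, 0.2588); from cell (6,8)
  next x-line at t=0.4969, next y-line at t=1.0818; Δt_x=1.0353, Δt_y=3.8637
    x: enter (7,8) at t=0.4969
    y: enter (7,9) at t=1.0818 ← occupied
  → r_4 = 1.0818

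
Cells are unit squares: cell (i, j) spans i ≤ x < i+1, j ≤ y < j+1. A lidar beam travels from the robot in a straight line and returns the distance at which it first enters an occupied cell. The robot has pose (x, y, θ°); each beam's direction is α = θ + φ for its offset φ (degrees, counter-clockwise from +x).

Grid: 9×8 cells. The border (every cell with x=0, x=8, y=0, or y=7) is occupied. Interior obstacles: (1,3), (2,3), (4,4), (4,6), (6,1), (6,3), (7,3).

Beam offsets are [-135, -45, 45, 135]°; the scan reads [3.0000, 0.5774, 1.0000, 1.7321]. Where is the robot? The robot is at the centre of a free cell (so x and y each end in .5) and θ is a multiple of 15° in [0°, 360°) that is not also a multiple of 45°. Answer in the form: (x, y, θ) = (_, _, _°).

Enumerate (i+0.5, j+0.5, θ) over the 35 free cells and 16 admissible headings. For each, cast all 4 beams and compare to the given ranges.
  (1.5, 4.5, 75°): beam 1 = 0.5774 ≠ 3.0000 ✗
  (4.5, 5.5, 300°): beam 1 = 3.6235 ≠ 3.0000 ✗
  (1.5, 1.5, 330°): beam 1 = 0.5176 ≠ 3.0000 ✗
  (7.5, 2.5, 105°): beam 1 = 0.5774 ≠ 3.0000 ✗
  (2.5, 5.5, 330°): beam 1 = 1.5529 ≠ 3.0000 ✗
  …
  (2.5, 2.5, 105°): r_1=3.0000, r_2=0.5774, r_3=1.0000, r_4=1.7321 — all match ✓
No second candidate reproduces the full scan.

(x, y, θ) = (2.5, 2.5, 105°)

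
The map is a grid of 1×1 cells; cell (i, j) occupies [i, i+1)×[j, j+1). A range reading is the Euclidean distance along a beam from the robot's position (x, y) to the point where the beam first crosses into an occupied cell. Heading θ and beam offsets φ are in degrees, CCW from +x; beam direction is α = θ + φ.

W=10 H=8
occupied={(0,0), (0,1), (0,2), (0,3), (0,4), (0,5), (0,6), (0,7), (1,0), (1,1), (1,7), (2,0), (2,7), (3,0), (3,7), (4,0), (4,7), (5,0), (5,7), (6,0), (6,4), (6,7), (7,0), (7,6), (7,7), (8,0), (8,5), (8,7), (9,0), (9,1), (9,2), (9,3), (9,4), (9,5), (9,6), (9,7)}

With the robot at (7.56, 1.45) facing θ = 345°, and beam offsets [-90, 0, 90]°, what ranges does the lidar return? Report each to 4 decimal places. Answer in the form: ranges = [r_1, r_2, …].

ranges = [0.4659, 1.4908, 3.6752]

beam 1: φ=-90°, α=255°
  cosα=-0.2588 sinα=-0.9659 | (7,1) | tMaxX 2.1637 tMaxY 0.4659 | tΔX 3.8637 tΔY 1.0353
    t=0.4659 [y] (7,0) — stop
  → r_1 = 0.4659
beam 2: φ=0°, α=345°
  cosα=0.9659 sinα=-0.2588 | (7,1) | tMaxX 0.4555 tMaxY 1.7387 | tΔX 1.0353 tΔY 3.8637
    t=0.4555 [x] (8,1)
    t=1.4908 [x] (9,1) — stop
  → r_2 = 1.4908
beam 3: φ=90°, α=75°
  cosα=0.2588 sinα=0.9659 | (7,1) | tMaxX 1.7000 tMaxY 0.5694 | tΔX 3.8637 tΔY 1.0353
    t=0.5694 [y] (7,2)
    t=1.6047 [y] (7,3)
    t=1.7000 [x] (8,3)
    t=2.6400 [y] (8,4)
    t=3.6752 [y] (8,5) — stop
  → r_3 = 3.6752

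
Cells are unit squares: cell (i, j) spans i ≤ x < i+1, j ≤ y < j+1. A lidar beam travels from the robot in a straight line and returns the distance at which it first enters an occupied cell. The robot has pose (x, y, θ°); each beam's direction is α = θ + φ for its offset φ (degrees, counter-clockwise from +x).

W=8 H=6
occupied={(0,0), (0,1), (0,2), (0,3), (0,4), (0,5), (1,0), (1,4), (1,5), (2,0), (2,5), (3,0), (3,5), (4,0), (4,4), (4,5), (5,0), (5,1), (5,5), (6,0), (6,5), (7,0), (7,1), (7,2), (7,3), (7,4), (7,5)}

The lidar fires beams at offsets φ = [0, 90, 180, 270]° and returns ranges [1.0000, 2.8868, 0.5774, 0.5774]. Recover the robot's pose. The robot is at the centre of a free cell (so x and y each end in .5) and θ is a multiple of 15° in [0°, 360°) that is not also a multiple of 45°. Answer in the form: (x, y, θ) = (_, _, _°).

Candidates: 21 free-cell centres × 16 headings = 336 poses. Raycast each; keep the one whose scan matches to 4 dp.
  (6.5, 2.5, 105°): beam 1 = 2.5882 ≠ 1.0000 ✗
  (2.5, 1.5, 165°): beam 1 = 1.5529 ≠ 1.0000 ✗
  (6.5, 1.5, 15°): beam 1 = 0.5176 ≠ 1.0000 ✗
  …
  (6.5, 4.5, 150°): r_1=1.0000, r_2=2.8868, r_3=0.5774, r_4=0.5774 — all match ✓
Unique over the lattice → pose = (6.5, 4.5, 150°).

(x, y, θ) = (6.5, 4.5, 150°)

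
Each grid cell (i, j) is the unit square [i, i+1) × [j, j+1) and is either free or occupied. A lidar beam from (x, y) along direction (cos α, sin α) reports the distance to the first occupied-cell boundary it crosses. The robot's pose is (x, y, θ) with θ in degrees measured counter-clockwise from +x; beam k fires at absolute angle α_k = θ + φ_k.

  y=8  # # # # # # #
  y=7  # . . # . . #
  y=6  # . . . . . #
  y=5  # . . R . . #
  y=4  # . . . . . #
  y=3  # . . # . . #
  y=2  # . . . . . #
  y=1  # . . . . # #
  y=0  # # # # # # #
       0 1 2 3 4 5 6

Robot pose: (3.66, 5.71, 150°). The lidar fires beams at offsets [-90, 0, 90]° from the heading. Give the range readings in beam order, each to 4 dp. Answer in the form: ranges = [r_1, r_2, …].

beam 1: φ=-90°, α=60°
  cosα=0.5000 sinα=0.8660 | (3,5) | tMaxX 0.6800 tMaxY 0.3349 | tΔX 2.0000 tΔY 1.1547
    t=0.3349 [y] (3,6)
    t=0.6800 [x] (4,6)
    t=1.4896 [y] (4,7)
    t=2.6443 [y] (4,8) — stop
  → r_1 = 2.6443
beam 2: φ=0°, α=150°
  cosα=-0.8660 sinα=0.5000 | (3,5) | tMaxX 0.7621 tMaxY 0.5800 | tΔX 1.1547 tΔY 2.0000
    t=0.5800 [y] (3,6)
    t=0.7621 [x] (2,6)
    t=1.9168 [x] (1,6)
    t=2.5800 [y] (1,7)
    t=3.0715 [x] (0,7) — stop
  → r_2 = 3.0715
beam 3: φ=90°, α=240°
  cosα=-0.5000 sinα=-0.8660 | (3,5) | tMaxX 1.3200 tMaxY 0.8198 | tΔX 2.0000 tΔY 1.1547
    t=0.8198 [y] (3,4)
    t=1.3200 [x] (2,4)
    t=1.9745 [y] (2,3)
    t=3.1292 [y] (2,2)
    t=3.3200 [x] (1,2)
    t=4.2839 [y] (1,1)
    t=5.3200 [x] (0,1) — stop
  → r_3 = 5.3200

ranges = [2.6443, 3.0715, 5.3200]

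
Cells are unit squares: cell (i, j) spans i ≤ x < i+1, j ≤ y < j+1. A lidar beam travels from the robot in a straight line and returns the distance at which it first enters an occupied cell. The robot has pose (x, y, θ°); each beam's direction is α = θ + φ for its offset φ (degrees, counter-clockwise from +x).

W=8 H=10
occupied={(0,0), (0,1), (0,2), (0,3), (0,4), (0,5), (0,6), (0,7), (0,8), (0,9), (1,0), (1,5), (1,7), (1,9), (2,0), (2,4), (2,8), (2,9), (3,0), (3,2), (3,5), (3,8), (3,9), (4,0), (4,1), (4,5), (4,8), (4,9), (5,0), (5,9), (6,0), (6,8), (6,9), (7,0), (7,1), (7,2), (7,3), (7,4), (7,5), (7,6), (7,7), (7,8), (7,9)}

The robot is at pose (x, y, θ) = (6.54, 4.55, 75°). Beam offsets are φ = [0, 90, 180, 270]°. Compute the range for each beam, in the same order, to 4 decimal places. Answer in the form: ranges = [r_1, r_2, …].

ranges = [1.7773, 1.7387, 3.6752, 0.4762]

beam 1: φ=0°, α=75°
  cosα=0.2588 sinα=0.9659 | (6,4) | tMaxX 1.7773 tMaxY 0.4659 | tΔX 3.8637 tΔY 1.0353
    t=0.4659 [y] (6,5)
    t=1.5012 [y] (6,6)
    t=1.7773 [x] (7,6) — stop
  → r_1 = 1.7773
beam 2: φ=90°, α=165°
  cosα=-0.9659 sinα=0.2588 | (6,4) | tMaxX 0.5590 tMaxY 1.7387 | tΔX 1.0353 tΔY 3.8637
    t=0.5590 [x] (5,4)
    t=1.5943 [x] (4,4)
    t=1.7387 [y] (4,5) — stop
  → r_2 = 1.7387
beam 3: φ=180°, α=255°
  cosα=-0.2588 sinα=-0.9659 | (6,4) | tMaxX 2.0864 tMaxY 0.5694 | tΔX 3.8637 tΔY 1.0353
    t=0.5694 [y] (6,3)
    t=1.6047 [y] (6,2)
    t=2.0864 [x] (5,2)
    t=2.6400 [y] (5,1)
    t=3.6752 [y] (5,0) — stop
  → r_3 = 3.6752
beam 4: φ=270°, α=345°
  cosα=0.9659 sinα=-0.2588 | (6,4) | tMaxX 0.4762 tMaxY 2.1250 | tΔX 1.0353 tΔY 3.8637
    t=0.4762 [x] (7,4) — stop
  → r_4 = 0.4762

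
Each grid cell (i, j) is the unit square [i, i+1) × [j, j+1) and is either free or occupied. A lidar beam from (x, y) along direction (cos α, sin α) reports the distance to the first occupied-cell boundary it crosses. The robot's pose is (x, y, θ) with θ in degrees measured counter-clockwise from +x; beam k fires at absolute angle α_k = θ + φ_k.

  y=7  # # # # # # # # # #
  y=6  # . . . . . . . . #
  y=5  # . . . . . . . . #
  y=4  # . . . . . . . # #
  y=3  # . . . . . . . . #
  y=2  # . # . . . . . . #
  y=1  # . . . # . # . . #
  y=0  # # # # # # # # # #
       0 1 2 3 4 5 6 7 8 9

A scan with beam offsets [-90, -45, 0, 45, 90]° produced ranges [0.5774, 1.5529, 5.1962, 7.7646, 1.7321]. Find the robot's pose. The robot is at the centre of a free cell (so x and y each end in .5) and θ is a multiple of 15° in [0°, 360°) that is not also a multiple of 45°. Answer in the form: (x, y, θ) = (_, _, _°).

(x, y, θ) = (8.5, 2.5, 120°)

Enumerate (i+0.5, j+0.5, θ) over the 44 free cells and 16 admissible headings. For each, cast all 5 beams and compare to the given ranges.
  (4.5, 6.5, 150°): beam 2 = 0.5176 ≠ 1.5529 ✗
  (5.5, 5.5, 195°): beam 1 = 1.5529 ≠ 0.5774 ✗
  (1.5, 3.5, 15°): beam 1 = 2.5882 ≠ 0.5774 ✗
  …
  (8.5, 2.5, 120°): r_1=0.5774, r_2=1.5529, r_3=5.1962, r_4=7.7646, r_5=1.7321 — all match ✓
Only this pose fits every beam.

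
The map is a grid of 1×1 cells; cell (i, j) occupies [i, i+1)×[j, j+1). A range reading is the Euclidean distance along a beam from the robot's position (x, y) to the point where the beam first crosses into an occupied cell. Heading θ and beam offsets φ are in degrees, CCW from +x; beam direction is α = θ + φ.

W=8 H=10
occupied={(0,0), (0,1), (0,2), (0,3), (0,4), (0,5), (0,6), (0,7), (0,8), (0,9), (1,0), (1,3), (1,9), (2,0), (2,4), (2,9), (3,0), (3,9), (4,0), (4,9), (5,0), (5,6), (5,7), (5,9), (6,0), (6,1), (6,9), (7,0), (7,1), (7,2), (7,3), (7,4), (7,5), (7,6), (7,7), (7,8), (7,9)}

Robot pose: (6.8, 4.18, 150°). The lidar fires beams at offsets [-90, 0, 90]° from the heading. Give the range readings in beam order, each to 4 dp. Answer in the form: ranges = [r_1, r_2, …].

beam 1: φ=-90°, α=60°
  direction (0.5000, 0.8660); cell (6,4); t to first gridline: x 0.4000, y 0.9469 (then +2.0000 / +1.1547)
    (7,4) via x @ 0.4000  # hit
  → r_1 = 0.4000
beam 2: φ=0°, α=150°
  direction (-0.8660, 0.5000); cell (6,4); t to first gridline: x 0.9238, y 1.6400 (then +1.1547 / +2.0000)
    (5,4) via x @ 0.9238
    (5,5) via y @ 1.6400
    (4,5) via x @ 2.0785
    (3,5) via x @ 3.2332
    (3,6) via y @ 3.6400
    (2,6) via x @ 4.3879
    (1,6) via x @ 5.5426
    (1,7) via y @ 5.6400
    (0,7) via x @ 6.6973  # hit
  → r_2 = 6.6973
beam 3: φ=90°, α=240°
  direction (-0.5000, -0.8660); cell (6,4); t to first gridline: x 1.6000, y 0.2078 (then +2.0000 / +1.1547)
    (6,3) via y @ 0.2078
    (6,2) via y @ 1.3625
    (5,2) via x @ 1.6000
    (5,1) via y @ 2.5172
    (4,1) via x @ 3.6000
    (4,0) via y @ 3.6719  # hit
  → r_3 = 3.6719

ranges = [0.4000, 6.6973, 3.6719]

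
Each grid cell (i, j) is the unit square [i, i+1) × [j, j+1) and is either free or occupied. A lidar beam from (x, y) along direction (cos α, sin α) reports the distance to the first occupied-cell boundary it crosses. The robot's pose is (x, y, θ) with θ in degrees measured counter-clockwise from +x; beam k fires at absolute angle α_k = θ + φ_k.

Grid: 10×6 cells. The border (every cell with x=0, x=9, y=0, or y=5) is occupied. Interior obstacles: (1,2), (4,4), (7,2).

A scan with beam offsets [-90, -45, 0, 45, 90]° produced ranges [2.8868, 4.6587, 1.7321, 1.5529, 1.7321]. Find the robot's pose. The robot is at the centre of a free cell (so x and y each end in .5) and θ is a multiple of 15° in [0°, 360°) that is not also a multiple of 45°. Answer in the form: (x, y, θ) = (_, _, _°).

The pose lattice has 29·16 = 464 candidates. Test each by forward raycasting.
  (3.5, 2.5, 285°): beam 1 = 1.5529 ≠ 2.8868 ✗
  (2.5, 2.5, 240°): beam 1 = 0.5774 ≠ 2.8868 ✗
  (3.5, 3.5, 345°): beam 1 = 2.5882 ≠ 2.8868 ✗
  (2.5, 1.5, 195°): beam 1 = 3.6235 ≠ 2.8868 ✗
  …
  (2.5, 3.5, 30°): r_1=2.8868, r_2=4.6587, r_3=1.7321, r_4=1.5529, r_5=1.7321 — all match ✓
Unique over the lattice → pose = (2.5, 3.5, 30°).

(x, y, θ) = (2.5, 3.5, 30°)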